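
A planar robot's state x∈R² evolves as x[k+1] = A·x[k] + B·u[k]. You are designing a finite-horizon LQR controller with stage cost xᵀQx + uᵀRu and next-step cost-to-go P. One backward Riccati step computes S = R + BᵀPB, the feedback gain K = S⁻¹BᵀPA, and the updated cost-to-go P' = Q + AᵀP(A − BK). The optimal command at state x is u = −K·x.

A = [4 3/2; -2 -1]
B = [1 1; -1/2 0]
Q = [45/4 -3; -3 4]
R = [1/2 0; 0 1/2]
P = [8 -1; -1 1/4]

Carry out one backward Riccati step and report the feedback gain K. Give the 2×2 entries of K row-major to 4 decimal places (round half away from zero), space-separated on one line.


BᵀP = [8.5000 -1.1250; 8.0000 -1.0000]
S = R + BᵀPB = [1/2 0; 0 1/2] + [9.0625 8.5000; 8.5000 8.0000] = [9.5625 8.5000; 8.5000 8.5000]
BᵀPA = [36.2500 13.8750; 34.0000 13.0000]
K = S⁻¹·BᵀPA = [2.1176 0.8235; 1.8824 0.7059]
A−BK = [0.0000 -0.0294; -0.9412 -0.5882]
AᵀP(A−BK) = [4.2353 1.6471; 1.6471 0.6471]
P' = Q + AᵀP(A−BK) = [15.4853 -1.3529; -1.3529 4.6471]
tr(P') = 20.1324

2.1176 0.8235 1.8824 0.7059


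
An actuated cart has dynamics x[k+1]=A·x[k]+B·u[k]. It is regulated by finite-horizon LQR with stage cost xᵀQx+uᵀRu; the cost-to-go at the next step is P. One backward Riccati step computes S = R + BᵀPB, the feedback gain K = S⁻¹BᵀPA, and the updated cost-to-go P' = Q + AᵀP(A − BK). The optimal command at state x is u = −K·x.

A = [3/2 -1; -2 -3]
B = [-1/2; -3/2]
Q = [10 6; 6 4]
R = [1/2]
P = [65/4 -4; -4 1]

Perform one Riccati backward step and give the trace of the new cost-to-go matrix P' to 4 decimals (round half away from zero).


57.7500

BᵀP = [-2.1250 0.5000]
S = R + BᵀPB = [1/2] + [0.3125] = [0.8125]
BᵀPA = [-4.1875 0.6250]
K = S⁻¹·BᵀPA = [-5.1538 0.7692]
A−BK = [-1.0769 -0.6154; -9.7308 -1.8462]
AᵀP(A−BK) = [42.9808 -5.1538; -5.1538 0.7692]
P' = Q + AᵀP(A−BK) = [52.9808 0.8462; 0.8462 4.7692]
tr(P') = 57.7500


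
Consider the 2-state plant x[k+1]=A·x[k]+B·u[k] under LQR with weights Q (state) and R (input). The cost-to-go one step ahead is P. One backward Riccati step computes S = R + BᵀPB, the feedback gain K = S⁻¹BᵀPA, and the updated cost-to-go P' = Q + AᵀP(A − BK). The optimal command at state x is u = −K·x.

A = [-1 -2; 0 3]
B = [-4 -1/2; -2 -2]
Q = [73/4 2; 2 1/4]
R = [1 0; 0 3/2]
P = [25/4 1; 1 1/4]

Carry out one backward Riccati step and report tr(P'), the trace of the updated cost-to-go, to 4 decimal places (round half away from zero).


19.7954

BᵀP = [-27.0000 -4.5000; -5.1250 -1.0000]
S = R + BᵀPB = [1 0; 0 3/2] + [117.0000 22.5000; 22.5000 4.5625] = [118.0000 22.5000; 22.5000 6.0625]
BᵀPA = [27.0000 40.5000; 5.1250 7.2500]
K = S⁻¹·BᵀPA = [0.2313 0.3941; -0.0132 -0.2666]
A−BK = [-0.0813 -0.5571; 0.4363 3.2549]
AᵀP(A−BK) = [0.0717 0.2268; 0.2268 1.2236]
P' = Q + AᵀP(A−BK) = [18.3217 2.2268; 2.2268 1.4736]
tr(P') = 19.7954


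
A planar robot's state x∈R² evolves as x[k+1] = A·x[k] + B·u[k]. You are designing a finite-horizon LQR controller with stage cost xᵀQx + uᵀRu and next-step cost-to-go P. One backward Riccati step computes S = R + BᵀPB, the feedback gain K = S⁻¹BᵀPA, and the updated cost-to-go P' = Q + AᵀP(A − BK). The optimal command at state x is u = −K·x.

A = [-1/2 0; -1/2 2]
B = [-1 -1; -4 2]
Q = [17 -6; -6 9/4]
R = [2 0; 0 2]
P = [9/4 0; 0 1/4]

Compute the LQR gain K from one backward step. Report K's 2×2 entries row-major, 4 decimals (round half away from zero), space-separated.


BᵀP = [-2.2500 -1.0000; -2.2500 0.5000]
S = R + BᵀPB = [2 0; 0 2] + [6.2500 0.2500; 0.2500 3.2500] = [8.2500 0.2500; 0.2500 5.2500]
BᵀPA = [1.6250 -2.0000; 0.8750 1.0000]
K = S⁻¹·BᵀPA = [0.1922 -0.2486; 0.1575 0.2023]
A−BK = [-0.1503 -0.0462; -0.0462 0.6012]
AᵀP(A−BK) = [0.1749 -0.0231; -0.0231 0.3006]
P' = Q + AᵀP(A−BK) = [17.1749 -6.0231; -6.0231 2.5506]
tr(P') = 19.7254

0.1922 -0.2486 0.1575 0.2023


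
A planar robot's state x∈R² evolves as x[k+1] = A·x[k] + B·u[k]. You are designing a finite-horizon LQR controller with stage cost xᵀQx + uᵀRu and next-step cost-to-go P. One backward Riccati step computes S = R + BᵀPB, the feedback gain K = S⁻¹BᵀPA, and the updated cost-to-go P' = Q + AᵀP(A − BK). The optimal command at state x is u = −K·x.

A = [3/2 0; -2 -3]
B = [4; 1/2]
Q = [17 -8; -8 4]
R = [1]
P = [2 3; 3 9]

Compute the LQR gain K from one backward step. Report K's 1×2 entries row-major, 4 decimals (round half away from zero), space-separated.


-0.3968 -1.0476

BᵀP = [9.5000 16.5000]
S = R + BᵀPB = [1] + [46.2500] = [47.2500]
BᵀPA = [-18.7500 -49.5000]
K = S⁻¹·BᵀPA = [-0.3968 -1.0476]
A−BK = [3.0873 4.1905; -1.8016 -2.4762]
AᵀP(A−BK) = [15.0595 20.8571; 20.8571 29.1429]
P' = Q + AᵀP(A−BK) = [32.0595 12.8571; 12.8571 33.1429]
tr(P') = 65.2024


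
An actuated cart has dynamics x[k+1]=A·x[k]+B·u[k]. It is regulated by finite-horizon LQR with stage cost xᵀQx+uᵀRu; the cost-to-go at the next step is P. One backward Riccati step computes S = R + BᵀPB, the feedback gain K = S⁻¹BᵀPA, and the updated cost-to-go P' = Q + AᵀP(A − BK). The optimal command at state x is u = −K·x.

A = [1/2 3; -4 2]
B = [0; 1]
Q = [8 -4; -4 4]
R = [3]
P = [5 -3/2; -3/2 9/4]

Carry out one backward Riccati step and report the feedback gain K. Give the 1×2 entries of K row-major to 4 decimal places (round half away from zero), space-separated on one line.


BᵀP = [-1.5000 2.2500]
S = R + BᵀPB = [3] + [2.2500] = [5.2500]
BᵀPA = [-9.7500 0.0000]
K = S⁻¹·BᵀPA = [-1.8571 0.0000]
A−BK = [0.5000 3.0000; -2.1429 2.0000]
AᵀP(A−BK) = [25.1429 6.0000; 6.0000 36.0000]
P' = Q + AᵀP(A−BK) = [33.1429 2.0000; 2.0000 40.0000]
tr(P') = 73.1429

-1.8571 0.0000


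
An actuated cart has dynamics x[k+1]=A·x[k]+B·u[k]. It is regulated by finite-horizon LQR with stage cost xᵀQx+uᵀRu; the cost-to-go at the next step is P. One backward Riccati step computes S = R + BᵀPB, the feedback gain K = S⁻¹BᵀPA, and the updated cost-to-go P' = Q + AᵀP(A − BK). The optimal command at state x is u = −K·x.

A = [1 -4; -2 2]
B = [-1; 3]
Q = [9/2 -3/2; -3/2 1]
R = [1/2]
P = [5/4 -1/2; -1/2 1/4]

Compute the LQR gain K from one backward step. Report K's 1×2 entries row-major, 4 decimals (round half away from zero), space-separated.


-0.7500 1.9286

BᵀP = [-2.7500 1.2500]
S = R + BᵀPB = [1/2] + [6.5000] = [7.0000]
BᵀPA = [-5.2500 13.5000]
K = S⁻¹·BᵀPA = [-0.7500 1.9286]
A−BK = [0.2500 -2.0714; 0.2500 -3.7857]
AᵀP(A−BK) = [0.3125 -0.8750; -0.8750 2.9643]
P' = Q + AᵀP(A−BK) = [4.8125 -2.3750; -2.3750 3.9643]
tr(P') = 8.7768


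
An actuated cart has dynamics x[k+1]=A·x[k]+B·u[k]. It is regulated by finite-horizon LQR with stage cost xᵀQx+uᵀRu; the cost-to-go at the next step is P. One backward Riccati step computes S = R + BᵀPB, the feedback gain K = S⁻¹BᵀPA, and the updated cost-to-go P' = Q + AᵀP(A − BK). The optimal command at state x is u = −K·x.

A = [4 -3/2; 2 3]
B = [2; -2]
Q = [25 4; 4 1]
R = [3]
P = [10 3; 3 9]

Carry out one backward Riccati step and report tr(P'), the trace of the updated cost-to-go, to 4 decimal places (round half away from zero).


268.8091

BᵀP = [14.0000 -12.0000]
S = R + BᵀPB = [3] + [52.0000] = [55.0000]
BᵀPA = [32.0000 -57.0000]
K = S⁻¹·BᵀPA = [0.5818 -1.0364]
A−BK = [2.8364 0.5727; 3.1636 0.9273]
AᵀP(A−BK) = [225.3818 54.1636; 54.1636 17.4273]
P' = Q + AᵀP(A−BK) = [250.3818 58.1636; 58.1636 18.4273]
tr(P') = 268.8091


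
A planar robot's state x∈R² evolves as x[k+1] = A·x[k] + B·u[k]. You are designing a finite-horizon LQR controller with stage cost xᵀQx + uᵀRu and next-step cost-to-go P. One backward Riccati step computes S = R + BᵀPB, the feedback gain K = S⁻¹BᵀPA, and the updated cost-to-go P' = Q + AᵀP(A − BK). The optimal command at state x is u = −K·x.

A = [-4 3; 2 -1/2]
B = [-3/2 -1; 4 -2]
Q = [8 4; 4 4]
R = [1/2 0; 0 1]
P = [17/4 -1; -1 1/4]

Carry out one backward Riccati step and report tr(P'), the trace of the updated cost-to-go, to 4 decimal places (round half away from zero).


BᵀP = [-10.3750 2.5000; -2.2500 0.5000]
S = R + BᵀPB = [1/2 0; 0 1] + [25.5625 5.3750; 5.3750 1.2500] = [26.0625 5.3750; 5.3750 2.2500]
BᵀPA = [46.5000 -32.3750; 10.0000 -7.0000]
K = S⁻¹·BᵀPA = [1.7101 -1.1838; 0.3592 -0.2831]
A−BK = [-1.0756 0.9412; -4.1218 3.6691]
AᵀP(A−BK) = [1.8887 -1.3713; -1.3713 1.0046]
P' = Q + AᵀP(A−BK) = [9.8887 2.6287; 2.6287 5.0046]
tr(P') = 14.8933

14.8933


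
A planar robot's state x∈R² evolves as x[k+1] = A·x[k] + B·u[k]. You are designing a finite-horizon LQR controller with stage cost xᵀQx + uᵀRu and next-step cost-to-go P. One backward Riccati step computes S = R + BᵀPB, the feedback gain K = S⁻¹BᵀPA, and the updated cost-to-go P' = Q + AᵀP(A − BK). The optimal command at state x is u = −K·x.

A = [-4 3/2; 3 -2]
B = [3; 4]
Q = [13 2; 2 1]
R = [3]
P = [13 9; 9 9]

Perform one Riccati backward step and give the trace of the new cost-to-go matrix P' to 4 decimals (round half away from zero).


BᵀP = [75.0000 63.0000]
S = R + BᵀPB = [3] + [477.0000] = [480.0000]
BᵀPA = [-111.0000 -13.5000]
K = S⁻¹·BᵀPA = [-0.2313 -0.0281]
A−BK = [-3.3063 1.5844; 3.9250 -1.8875]
AᵀP(A−BK) = [47.3313 -22.6219; -22.6219 10.8703]
P' = Q + AᵀP(A−BK) = [60.3313 -20.6219; -20.6219 11.8703]
tr(P') = 72.2016

72.2016


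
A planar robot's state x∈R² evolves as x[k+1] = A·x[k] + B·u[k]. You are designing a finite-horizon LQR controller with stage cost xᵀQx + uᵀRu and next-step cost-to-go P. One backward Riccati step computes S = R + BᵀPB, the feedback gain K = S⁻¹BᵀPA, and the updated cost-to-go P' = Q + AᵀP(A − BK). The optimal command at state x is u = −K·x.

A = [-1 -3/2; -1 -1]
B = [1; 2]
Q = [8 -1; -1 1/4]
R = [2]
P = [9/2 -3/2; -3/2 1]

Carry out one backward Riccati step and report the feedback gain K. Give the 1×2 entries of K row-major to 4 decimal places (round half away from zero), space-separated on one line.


-0.4444 -0.6111

BᵀP = [1.5000 0.5000]
S = R + BᵀPB = [2] + [2.5000] = [4.5000]
BᵀPA = [-2.0000 -2.7500]
K = S⁻¹·BᵀPA = [-0.4444 -0.6111]
A−BK = [-0.5556 -0.8889; -0.1111 0.2222]
AᵀP(A−BK) = [1.6111 2.7778; 2.7778 4.9444]
P' = Q + AᵀP(A−BK) = [9.6111 1.7778; 1.7778 5.1944]
tr(P') = 14.8056


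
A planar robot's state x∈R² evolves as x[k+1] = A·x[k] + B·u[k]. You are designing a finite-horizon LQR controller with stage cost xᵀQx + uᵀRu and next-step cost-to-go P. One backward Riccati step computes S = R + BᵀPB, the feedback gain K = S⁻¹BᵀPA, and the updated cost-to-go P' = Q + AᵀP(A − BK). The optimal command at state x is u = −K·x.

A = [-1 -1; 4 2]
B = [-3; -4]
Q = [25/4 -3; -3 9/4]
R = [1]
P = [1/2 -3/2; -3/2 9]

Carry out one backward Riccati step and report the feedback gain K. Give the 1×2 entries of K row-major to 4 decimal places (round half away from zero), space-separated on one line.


-1.1498 -0.5947

BᵀP = [4.5000 -31.5000]
S = R + BᵀPB = [1] + [112.5000] = [113.5000]
BᵀPA = [-130.5000 -67.5000]
K = S⁻¹·BᵀPA = [-1.1498 -0.5947]
A−BK = [-4.4493 -2.7841; -0.5991 -0.3789]
AᵀP(A−BK) = [6.4537 3.8899; 3.8899 2.3568]
P' = Q + AᵀP(A−BK) = [12.7037 0.8899; 0.8899 4.6068]
tr(P') = 17.3106


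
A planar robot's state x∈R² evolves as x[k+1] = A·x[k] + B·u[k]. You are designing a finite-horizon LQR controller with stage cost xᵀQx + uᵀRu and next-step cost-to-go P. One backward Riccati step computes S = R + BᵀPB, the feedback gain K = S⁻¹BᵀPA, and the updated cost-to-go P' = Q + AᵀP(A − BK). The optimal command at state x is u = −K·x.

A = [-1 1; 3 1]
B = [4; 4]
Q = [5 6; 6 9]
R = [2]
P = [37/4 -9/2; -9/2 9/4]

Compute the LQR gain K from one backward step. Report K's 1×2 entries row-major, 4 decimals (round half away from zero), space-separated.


BᵀP = [19.0000 -9.0000]
S = R + BᵀPB = [2] + [40.0000] = [42.0000]
BᵀPA = [-46.0000 10.0000]
K = S⁻¹·BᵀPA = [-1.0952 0.2381]
A−BK = [3.3810 0.0476; 7.3810 0.0476]
AᵀP(A−BK) = [6.1190 -0.5476; -0.5476 0.1190]
P' = Q + AᵀP(A−BK) = [11.1190 5.4524; 5.4524 9.1190]
tr(P') = 20.2381

-1.0952 0.2381


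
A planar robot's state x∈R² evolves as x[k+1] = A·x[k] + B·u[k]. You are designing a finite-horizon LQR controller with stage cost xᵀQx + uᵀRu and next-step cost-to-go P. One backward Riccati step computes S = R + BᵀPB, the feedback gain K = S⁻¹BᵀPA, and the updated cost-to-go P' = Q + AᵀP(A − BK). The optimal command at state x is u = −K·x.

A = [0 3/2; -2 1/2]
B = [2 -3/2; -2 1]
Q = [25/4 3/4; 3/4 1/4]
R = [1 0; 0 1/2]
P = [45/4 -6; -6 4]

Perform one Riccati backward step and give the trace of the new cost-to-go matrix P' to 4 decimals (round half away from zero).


9.0803

BᵀP = [34.5000 -20.0000; -22.8750 13.0000]
S = R + BᵀPB = [1 0; 0 1/2] + [109.0000 -71.7500; -71.7500 47.3125] = [110.0000 -71.7500; -71.7500 47.8125]
BᵀPA = [40.0000 41.7500; -26.0000 -27.8125]
K = S⁻¹·BᵀPA = [0.4222 0.0056; 0.0898 -0.5733]
A−BK = [-0.7097 0.6289; -1.2454 1.0845]
AᵀP(A−BK) = [1.4464 -1.1297; -1.1297 1.1339]
P' = Q + AᵀP(A−BK) = [7.6964 -0.3797; -0.3797 1.3839]
tr(P') = 9.0803


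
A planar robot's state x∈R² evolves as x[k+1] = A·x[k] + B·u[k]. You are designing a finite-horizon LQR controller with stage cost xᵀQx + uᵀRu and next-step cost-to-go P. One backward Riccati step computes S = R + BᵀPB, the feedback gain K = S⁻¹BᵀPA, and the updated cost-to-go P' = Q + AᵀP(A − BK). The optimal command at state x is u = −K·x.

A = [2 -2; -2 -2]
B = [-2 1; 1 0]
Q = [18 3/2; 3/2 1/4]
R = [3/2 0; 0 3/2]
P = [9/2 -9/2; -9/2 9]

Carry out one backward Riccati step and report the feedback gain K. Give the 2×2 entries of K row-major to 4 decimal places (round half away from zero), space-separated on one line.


BᵀP = [-13.5000 18.0000; 4.5000 -4.5000]
S = R + BᵀPB = [3/2 0; 0 3/2] + [45.0000 -13.5000; -13.5000 4.5000] = [46.5000 -13.5000; -13.5000 6.0000]
BᵀPA = [-63.0000 -9.0000; 18.0000 0.0000]
K = S⁻¹·BᵀPA = [-1.3953 -0.5581; -0.1395 -1.2558]
A−BK = [-0.6512 -1.8605; -0.6047 -1.4419]
AᵀP(A−BK) = [4.6047 5.4419; 5.4419 12.9767]
P' = Q + AᵀP(A−BK) = [22.6047 6.9419; 6.9419 13.2267]
tr(P') = 35.8314

-1.3953 -0.5581 -0.1395 -1.2558


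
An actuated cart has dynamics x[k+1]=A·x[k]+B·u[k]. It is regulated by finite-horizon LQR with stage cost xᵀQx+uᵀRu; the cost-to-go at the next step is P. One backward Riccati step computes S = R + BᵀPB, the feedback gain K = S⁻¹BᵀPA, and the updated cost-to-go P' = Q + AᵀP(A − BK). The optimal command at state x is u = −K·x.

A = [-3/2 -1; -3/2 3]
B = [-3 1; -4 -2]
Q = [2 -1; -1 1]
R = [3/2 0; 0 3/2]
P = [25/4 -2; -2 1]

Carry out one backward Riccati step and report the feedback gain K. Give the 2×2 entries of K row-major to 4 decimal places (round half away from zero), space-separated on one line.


0.4156 0.0090 -0.1643 -1.1198

BᵀP = [-10.7500 2.0000; 10.2500 -4.0000]
S = R + BᵀPB = [3/2 0; 0 3/2] + [24.2500 -14.7500; -14.7500 18.2500] = [25.7500 -14.7500; -14.7500 19.7500]
BᵀPA = [13.1250 16.7500; -9.3750 -22.2500]
K = S⁻¹·BᵀPA = [0.4156 0.0090; -0.1643 -1.1198]
A−BK = [-0.0889 0.1469; -0.1662 0.7964]
AᵀP(A−BK) = [0.3175 0.2581; 0.2581 2.1823]
P' = Q + AᵀP(A−BK) = [2.3175 -0.7419; -0.7419 3.1823]
tr(P') = 5.4998


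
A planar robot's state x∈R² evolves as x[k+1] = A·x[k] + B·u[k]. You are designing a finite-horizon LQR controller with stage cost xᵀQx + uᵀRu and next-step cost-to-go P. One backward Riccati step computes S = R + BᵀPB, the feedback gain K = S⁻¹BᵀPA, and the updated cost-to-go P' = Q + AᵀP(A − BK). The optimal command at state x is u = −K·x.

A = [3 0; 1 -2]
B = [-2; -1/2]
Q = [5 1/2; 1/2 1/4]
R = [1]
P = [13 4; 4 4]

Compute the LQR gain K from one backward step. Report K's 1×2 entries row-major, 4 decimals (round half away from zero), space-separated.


BᵀP = [-28.0000 -10.0000]
S = R + BᵀPB = [1] + [61.0000] = [62.0000]
BᵀPA = [-94.0000 20.0000]
K = S⁻¹·BᵀPA = [-1.5161 0.3226]
A−BK = [-0.0323 0.6452; 0.2419 -1.8387]
AᵀP(A−BK) = [2.4839 -1.6774; -1.6774 9.5484]
P' = Q + AᵀP(A−BK) = [7.4839 -1.1774; -1.1774 9.7984]
tr(P') = 17.2823

-1.5161 0.3226


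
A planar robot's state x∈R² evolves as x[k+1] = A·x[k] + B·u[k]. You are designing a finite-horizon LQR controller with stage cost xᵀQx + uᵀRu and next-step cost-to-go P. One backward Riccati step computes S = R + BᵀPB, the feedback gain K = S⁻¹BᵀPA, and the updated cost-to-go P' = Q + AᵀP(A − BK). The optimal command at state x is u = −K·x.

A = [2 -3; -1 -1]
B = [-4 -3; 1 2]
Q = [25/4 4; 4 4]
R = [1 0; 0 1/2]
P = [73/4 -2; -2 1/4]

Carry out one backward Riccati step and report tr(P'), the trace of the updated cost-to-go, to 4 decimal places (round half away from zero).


10.7470

BᵀP = [-75.0000 8.2500; -58.7500 6.5000]
S = R + BᵀPB = [1 0; 0 1/2] + [308.2500 241.5000; 241.5000 189.2500] = [309.2500 241.5000; 241.5000 189.7500]
BᵀPA = [-158.2500 216.7500; -124.0000 169.7500]
K = S⁻¹·BᵀPA = [-0.2289 0.3735; -0.3621 0.4192]
A−BK = [-0.0021 -0.2483; -0.0468 -2.2120]
AᵀP(A−BK) = [0.1182 -0.1585; -0.1585 0.3788]
P' = Q + AᵀP(A−BK) = [6.3682 3.8415; 3.8415 4.3788]
tr(P') = 10.7470


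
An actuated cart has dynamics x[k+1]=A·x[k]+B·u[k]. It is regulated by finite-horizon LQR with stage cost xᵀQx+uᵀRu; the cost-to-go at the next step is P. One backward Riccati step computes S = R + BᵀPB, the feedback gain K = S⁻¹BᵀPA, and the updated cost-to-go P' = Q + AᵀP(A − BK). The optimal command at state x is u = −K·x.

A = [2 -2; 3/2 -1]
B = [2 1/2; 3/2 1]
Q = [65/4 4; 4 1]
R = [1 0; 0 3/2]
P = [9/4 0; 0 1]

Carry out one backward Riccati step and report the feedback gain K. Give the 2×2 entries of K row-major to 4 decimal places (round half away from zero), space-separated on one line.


BᵀP = [4.5000 1.5000; 1.1250 1.0000]
S = R + BᵀPB = [1 0; 0 3/2] + [11.2500 3.7500; 3.7500 1.5625] = [12.2500 3.7500; 3.7500 3.0625]
BᵀPA = [11.2500 -10.5000; 3.7500 -3.2500]
K = S⁻¹·BᵀPA = [0.8694 -0.8514; 0.1599 -0.0187]
A−BK = [0.1812 -0.2878; 0.0360 0.2958]
AᵀP(A−BK) = [0.8694 -0.8514; -0.8514 0.9993]
P' = Q + AᵀP(A−BK) = [17.1194 3.1486; 3.1486 1.9993]
tr(P') = 19.1188

0.8694 -0.8514 0.1599 -0.0187


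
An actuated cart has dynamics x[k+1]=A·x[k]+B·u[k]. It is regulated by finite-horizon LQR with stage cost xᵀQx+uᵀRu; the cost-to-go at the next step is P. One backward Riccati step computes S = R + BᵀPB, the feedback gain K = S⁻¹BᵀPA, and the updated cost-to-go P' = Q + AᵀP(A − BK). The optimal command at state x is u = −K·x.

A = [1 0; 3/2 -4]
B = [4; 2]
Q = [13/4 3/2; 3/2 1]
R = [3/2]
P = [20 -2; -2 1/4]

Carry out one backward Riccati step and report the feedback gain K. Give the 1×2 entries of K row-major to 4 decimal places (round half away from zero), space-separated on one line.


0.2229 0.1033

BᵀP = [76.0000 -7.5000]
S = R + BᵀPB = [3/2] + [289.0000] = [290.5000]
BᵀPA = [64.7500 30.0000]
K = S⁻¹·BᵀPA = [0.2229 0.1033]
A−BK = [0.1084 -0.4131; 1.0542 -4.2065]
AᵀP(A−BK) = [0.1303 -0.1867; -0.1867 0.9019]
P' = Q + AᵀP(A−BK) = [3.3803 1.3133; 1.3133 1.9019]
tr(P') = 5.2822


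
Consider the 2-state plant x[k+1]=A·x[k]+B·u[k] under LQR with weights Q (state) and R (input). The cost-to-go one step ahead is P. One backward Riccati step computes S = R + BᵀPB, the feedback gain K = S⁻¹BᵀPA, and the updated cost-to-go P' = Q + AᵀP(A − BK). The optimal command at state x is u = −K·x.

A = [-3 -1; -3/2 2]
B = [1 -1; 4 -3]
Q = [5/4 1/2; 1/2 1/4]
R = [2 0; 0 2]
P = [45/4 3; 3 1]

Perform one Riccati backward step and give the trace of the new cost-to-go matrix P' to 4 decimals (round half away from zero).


9.9143

BᵀP = [23.2500 7.0000; -20.2500 -6.0000]
S = R + BᵀPB = [2 0; 0 2] + [51.2500 -44.2500; -44.2500 38.2500] = [53.2500 -44.2500; -44.2500 40.2500]
BᵀPA = [-80.2500 -9.2500; 69.7500 8.2500]
K = S⁻¹·BᵀPA = [-0.7753 -0.0391; 0.8806 0.1619]
A−BK = [-1.3441 -0.7989; 4.2429 2.6424]
AᵀP(A−BK) = [6.8623 2.8138; 2.8138 1.5520]
P' = Q + AᵀP(A−BK) = [8.1123 3.3138; 3.3138 1.8020]
tr(P') = 9.9143


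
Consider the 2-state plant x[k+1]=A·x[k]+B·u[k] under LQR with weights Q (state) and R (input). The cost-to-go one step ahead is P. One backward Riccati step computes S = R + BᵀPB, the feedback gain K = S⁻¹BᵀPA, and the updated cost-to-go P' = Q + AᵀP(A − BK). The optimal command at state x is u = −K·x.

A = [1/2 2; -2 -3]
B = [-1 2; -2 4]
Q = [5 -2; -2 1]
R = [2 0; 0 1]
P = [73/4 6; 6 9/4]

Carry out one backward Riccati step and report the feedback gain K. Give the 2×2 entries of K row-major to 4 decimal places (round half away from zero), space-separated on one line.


0.0127 -0.0626 -0.0507 0.2504

BᵀP = [-30.2500 -10.5000; 60.5000 21.0000]
S = R + BᵀPB = [2 0; 0 1] + [51.2500 -102.5000; -102.5000 205.0000] = [53.2500 -102.5000; -102.5000 206.0000]
BᵀPA = [5.8750 -29.0000; -11.7500 58.0000]
K = S⁻¹·BᵀPA = [0.0127 -0.0626; -0.0507 0.2504]
A−BK = [0.6141 1.4366; -1.7717 -4.1268]
AᵀP(A−BK) = [0.8919 2.0600; 2.0600 4.9111]
P' = Q + AᵀP(A−BK) = [5.8919 0.0600; 0.0600 5.9111]
tr(P') = 11.8030


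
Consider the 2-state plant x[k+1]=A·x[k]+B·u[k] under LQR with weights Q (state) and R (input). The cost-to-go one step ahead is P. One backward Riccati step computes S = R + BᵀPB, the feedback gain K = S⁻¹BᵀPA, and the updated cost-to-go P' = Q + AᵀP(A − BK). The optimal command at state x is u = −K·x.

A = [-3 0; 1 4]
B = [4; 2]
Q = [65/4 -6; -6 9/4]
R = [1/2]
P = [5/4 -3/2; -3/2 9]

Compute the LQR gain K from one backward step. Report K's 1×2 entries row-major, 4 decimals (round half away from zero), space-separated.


BᵀP = [2.0000 12.0000]
S = R + BᵀPB = [1/2] + [32.0000] = [32.5000]
BᵀPA = [6.0000 48.0000]
K = S⁻¹·BᵀPA = [0.1846 1.4769]
A−BK = [-3.7385 -5.9077; 0.6308 1.0462]
AᵀP(A−BK) = [28.1423 45.1385; 45.1385 73.1077]
P' = Q + AᵀP(A−BK) = [44.3923 39.1385; 39.1385 75.3577]
tr(P') = 119.7500

0.1846 1.4769


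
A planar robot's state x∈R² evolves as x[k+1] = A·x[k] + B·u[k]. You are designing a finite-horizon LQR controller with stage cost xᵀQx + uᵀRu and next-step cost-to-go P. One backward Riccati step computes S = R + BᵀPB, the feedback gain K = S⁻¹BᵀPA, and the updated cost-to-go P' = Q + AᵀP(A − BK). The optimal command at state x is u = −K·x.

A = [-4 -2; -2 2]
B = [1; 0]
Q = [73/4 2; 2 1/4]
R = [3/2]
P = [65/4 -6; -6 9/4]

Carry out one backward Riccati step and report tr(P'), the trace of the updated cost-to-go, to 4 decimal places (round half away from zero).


43.6831

BᵀP = [16.2500 -6.0000]
S = R + BᵀPB = [3/2] + [16.2500] = [17.7500]
BᵀPA = [-53.0000 -44.5000]
K = S⁻¹·BᵀPA = [-2.9859 -2.5070]
A−BK = [-1.0141 0.5070; -2.0000 2.0000]
AᵀP(A−BK) = [14.7465 12.1268; 12.1268 10.4366]
P' = Q + AᵀP(A−BK) = [32.9965 14.1268; 14.1268 10.6866]
tr(P') = 43.6831


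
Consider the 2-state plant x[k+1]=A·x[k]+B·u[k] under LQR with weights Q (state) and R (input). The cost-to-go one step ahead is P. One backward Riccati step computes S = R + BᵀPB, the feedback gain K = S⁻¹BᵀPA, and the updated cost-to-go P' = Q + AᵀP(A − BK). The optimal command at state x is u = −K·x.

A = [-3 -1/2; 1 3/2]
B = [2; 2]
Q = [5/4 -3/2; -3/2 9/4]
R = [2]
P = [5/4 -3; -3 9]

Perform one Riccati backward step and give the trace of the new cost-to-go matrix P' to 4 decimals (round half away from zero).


BᵀP = [-3.5000 12.0000]
S = R + BᵀPB = [2] + [17.0000] = [19.0000]
BᵀPA = [22.5000 19.7500]
K = S⁻¹·BᵀPA = [1.1842 1.0395]
A−BK = [-5.3684 -2.5789; -1.3684 -0.5789]
AᵀP(A−BK) = [11.6053 6.9868; 6.9868 4.5329]
P' = Q + AᵀP(A−BK) = [12.8553 5.4868; 5.4868 6.7829]
tr(P') = 19.6382

19.6382


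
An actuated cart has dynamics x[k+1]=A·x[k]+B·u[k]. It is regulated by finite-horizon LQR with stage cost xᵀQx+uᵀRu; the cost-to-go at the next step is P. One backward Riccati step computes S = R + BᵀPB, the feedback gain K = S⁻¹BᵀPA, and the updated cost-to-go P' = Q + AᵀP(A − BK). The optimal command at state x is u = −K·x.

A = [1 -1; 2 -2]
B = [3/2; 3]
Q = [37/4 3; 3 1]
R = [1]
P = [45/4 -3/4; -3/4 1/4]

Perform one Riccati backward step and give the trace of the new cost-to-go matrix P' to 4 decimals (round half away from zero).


11.0981

BᵀP = [14.6250 -0.3750]
S = R + BᵀPB = [1] + [20.8125] = [21.8125]
BᵀPA = [13.8750 -13.8750]
K = S⁻¹·BᵀPA = [0.6361 -0.6361]
A−BK = [0.0458 -0.0458; 0.0917 -0.0917]
AᵀP(A−BK) = [0.4241 -0.4241; -0.4241 0.4241]
P' = Q + AᵀP(A−BK) = [9.6741 2.5759; 2.5759 1.4241]
tr(P') = 11.0981


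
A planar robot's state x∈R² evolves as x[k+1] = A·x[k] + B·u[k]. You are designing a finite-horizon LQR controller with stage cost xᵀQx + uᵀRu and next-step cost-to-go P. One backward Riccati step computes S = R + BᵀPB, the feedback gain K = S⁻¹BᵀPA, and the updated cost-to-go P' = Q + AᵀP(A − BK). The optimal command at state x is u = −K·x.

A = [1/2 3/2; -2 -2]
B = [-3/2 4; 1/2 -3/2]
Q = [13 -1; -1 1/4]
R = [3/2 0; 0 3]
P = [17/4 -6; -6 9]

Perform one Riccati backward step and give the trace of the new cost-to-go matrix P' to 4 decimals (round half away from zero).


BᵀP = [-9.3750 13.5000; 26.0000 -37.5000]
S = R + BᵀPB = [3/2 0; 0 3] + [20.8125 -57.7500; -57.7500 160.2500] = [22.3125 -57.7500; -57.7500 163.2500]
BᵀPA = [-31.6875 -41.0625; 88.0000 114.0000]
K = S⁻¹·BᵀPA = [-0.2959 -0.3902; 0.4344 0.5603]
A−BK = [-1.6814 -1.3264; -1.2005 -0.9645]
AᵀP(A−BK) = [1.4611 1.5183; 1.5183 1.6679]
P' = Q + AᵀP(A−BK) = [14.4611 0.5183; 0.5183 1.9179]
tr(P') = 16.3790

16.3790


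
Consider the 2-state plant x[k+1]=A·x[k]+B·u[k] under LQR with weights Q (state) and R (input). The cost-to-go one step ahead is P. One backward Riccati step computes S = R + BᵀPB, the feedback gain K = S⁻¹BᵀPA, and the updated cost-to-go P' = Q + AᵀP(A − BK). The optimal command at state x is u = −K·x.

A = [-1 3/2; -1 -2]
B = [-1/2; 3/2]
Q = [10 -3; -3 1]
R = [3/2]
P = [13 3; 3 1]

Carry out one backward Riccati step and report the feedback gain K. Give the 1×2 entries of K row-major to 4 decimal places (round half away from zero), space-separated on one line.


0.8000 -1.2000

BᵀP = [-2.0000 0.0000]
S = R + BᵀPB = [3/2] + [1.0000] = [2.5000]
BᵀPA = [2.0000 -3.0000]
K = S⁻¹·BᵀPA = [0.8000 -1.2000]
A−BK = [-0.6000 0.9000; -2.2000 -0.2000]
AᵀP(A−BK) = [18.4000 -13.6000; -13.6000 11.6500]
P' = Q + AᵀP(A−BK) = [28.4000 -16.6000; -16.6000 12.6500]
tr(P') = 41.0500


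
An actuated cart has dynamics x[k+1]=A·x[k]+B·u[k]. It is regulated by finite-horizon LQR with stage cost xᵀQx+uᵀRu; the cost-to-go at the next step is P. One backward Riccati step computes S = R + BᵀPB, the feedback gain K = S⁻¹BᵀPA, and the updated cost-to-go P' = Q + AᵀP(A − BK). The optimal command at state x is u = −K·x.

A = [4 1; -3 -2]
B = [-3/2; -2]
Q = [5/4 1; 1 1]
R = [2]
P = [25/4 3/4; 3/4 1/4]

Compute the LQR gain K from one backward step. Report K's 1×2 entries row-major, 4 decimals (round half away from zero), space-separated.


-1.7913 -0.3536

BᵀP = [-10.8750 -1.6250]
S = R + BᵀPB = [2] + [19.5625] = [21.5625]
BᵀPA = [-38.6250 -7.6250]
K = S⁻¹·BᵀPA = [-1.7913 -0.3536]
A−BK = [1.3130 0.4696; -6.5826 -2.7072]
AᵀP(A−BK) = [15.0609 4.5913; 4.5913 1.5536]
P' = Q + AᵀP(A−BK) = [16.3109 5.5913; 5.5913 2.5536]
tr(P') = 18.8645


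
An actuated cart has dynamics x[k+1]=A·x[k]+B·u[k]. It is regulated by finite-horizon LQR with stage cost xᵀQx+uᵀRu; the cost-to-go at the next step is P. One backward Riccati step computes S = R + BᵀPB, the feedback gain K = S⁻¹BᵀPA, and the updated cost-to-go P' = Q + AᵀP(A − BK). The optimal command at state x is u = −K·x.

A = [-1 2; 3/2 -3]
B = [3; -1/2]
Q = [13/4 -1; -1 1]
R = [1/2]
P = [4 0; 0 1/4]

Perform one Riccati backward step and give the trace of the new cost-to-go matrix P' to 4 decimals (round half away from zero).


6.7500

BᵀP = [12.0000 -0.1250]
S = R + BᵀPB = [1/2] + [36.0625] = [36.5625]
BᵀPA = [-12.1875 24.3750]
K = S⁻¹·BᵀPA = [-0.3333 0.6667]
A−BK = [0.0000 0.0000; 1.3333 -2.6667]
AᵀP(A−BK) = [0.5000 -1.0000; -1.0000 2.0000]
P' = Q + AᵀP(A−BK) = [3.7500 -2.0000; -2.0000 3.0000]
tr(P') = 6.7500


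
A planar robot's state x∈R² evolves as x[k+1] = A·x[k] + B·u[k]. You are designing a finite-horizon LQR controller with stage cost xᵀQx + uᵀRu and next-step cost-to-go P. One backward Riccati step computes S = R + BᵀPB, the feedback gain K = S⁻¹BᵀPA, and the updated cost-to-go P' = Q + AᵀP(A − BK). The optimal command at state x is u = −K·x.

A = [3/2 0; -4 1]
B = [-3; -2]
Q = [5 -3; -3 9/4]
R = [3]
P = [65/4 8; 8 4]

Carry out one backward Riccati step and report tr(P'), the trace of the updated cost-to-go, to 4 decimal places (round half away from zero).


8.2440

BᵀP = [-64.7500 -32.0000]
S = R + BᵀPB = [3] + [258.2500] = [261.2500]
BᵀPA = [30.8750 -32.0000]
K = S⁻¹·BᵀPA = [0.1182 -0.1225]
A−BK = [1.8545 -0.3675; -3.7636 0.7550]
AᵀP(A−BK) = [0.9136 -0.2182; -0.2182 0.0804]
P' = Q + AᵀP(A−BK) = [5.9136 -3.2182; -3.2182 2.3304]
tr(P') = 8.2440


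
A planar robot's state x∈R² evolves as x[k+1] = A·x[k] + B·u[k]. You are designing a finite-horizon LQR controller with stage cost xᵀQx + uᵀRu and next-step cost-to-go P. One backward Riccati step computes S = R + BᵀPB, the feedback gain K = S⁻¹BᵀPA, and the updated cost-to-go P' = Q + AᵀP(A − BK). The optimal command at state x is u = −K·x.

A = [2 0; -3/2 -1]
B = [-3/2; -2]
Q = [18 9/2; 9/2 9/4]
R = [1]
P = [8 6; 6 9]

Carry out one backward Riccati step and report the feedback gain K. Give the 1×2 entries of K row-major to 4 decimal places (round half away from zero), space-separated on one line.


BᵀP = [-24.0000 -27.0000]
S = R + BᵀPB = [1] + [90.0000] = [91.0000]
BᵀPA = [-7.5000 27.0000]
K = S⁻¹·BᵀPA = [-0.0824 0.2967]
A−BK = [1.8764 0.4451; -1.6648 -0.4066]
AᵀP(A−BK) = [15.6319 3.7253; 3.7253 0.9890]
P' = Q + AᵀP(A−BK) = [33.6319 8.2253; 8.2253 3.2390]
tr(P') = 36.8709

-0.0824 0.2967


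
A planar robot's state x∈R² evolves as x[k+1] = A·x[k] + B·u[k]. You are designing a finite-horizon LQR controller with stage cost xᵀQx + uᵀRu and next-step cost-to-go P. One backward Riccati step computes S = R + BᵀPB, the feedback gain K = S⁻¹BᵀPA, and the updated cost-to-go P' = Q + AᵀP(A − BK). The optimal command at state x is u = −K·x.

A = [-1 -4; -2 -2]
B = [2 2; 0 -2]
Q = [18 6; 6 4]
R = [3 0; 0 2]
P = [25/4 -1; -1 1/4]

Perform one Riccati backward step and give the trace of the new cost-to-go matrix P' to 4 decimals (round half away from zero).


27.2051

BᵀP = [12.5000 -2.0000; 14.5000 -2.5000]
S = R + BᵀPB = [3 0; 0 2] + [25.0000 29.0000; 29.0000 34.0000] = [28.0000 29.0000; 29.0000 36.0000]
BᵀPA = [-8.5000 -46.0000; -9.5000 -53.0000]
K = S⁻¹·BᵀPA = [-0.1826 -0.7126; -0.1168 -0.8982]
A−BK = [-0.4012 -0.7784; -2.2335 -3.7964]
AᵀP(A−BK) = [0.5883 1.4102; 1.4102 4.6168]
P' = Q + AᵀP(A−BK) = [18.5883 7.4102; 7.4102 8.6168]
tr(P') = 27.2051


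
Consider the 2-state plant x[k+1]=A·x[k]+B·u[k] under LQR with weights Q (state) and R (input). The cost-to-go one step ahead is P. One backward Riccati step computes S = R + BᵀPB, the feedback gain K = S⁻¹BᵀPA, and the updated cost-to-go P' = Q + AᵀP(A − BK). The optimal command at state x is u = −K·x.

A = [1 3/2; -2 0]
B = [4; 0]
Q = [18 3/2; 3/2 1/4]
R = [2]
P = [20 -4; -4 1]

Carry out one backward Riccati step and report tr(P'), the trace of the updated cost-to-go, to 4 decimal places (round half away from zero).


BᵀP = [80.0000 -16.0000]
S = R + BᵀPB = [2] + [320.0000] = [322.0000]
BᵀPA = [112.0000 120.0000]
K = S⁻¹·BᵀPA = [0.3478 0.3727]
A−BK = [-0.3913 0.0093; -2.0000 0.0000]
AᵀP(A−BK) = [1.0435 0.2609; 0.2609 0.2795]
P' = Q + AᵀP(A−BK) = [19.0435 1.7609; 1.7609 0.5295]
tr(P') = 19.5730

19.5730


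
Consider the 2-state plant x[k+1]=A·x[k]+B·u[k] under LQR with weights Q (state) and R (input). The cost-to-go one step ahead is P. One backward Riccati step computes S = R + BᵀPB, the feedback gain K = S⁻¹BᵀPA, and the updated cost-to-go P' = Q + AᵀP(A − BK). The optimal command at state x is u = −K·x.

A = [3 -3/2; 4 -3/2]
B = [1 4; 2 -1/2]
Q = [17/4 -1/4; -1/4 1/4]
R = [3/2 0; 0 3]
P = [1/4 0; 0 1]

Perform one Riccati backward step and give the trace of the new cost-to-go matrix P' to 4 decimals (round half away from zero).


BᵀP = [0.2500 2.0000; 1.0000 -0.5000]
S = R + BᵀPB = [3/2 0; 0 3] + [4.2500 0.0000; 0.0000 4.2500] = [5.7500 0.0000; 0.0000 7.2500]
BᵀPA = [8.7500 -3.3750; 1.0000 -0.7500]
K = S⁻¹·BᵀPA = [1.5217 -0.5870; 0.1379 -0.1034]
A−BK = [0.9265 -0.4993; 1.0255 -0.3778]
AᵀP(A−BK) = [4.7969 -1.8857; -1.8857 0.7539]
P' = Q + AᵀP(A−BK) = [9.0469 -2.1357; -2.1357 1.0039]
tr(P') = 10.0508

10.0508


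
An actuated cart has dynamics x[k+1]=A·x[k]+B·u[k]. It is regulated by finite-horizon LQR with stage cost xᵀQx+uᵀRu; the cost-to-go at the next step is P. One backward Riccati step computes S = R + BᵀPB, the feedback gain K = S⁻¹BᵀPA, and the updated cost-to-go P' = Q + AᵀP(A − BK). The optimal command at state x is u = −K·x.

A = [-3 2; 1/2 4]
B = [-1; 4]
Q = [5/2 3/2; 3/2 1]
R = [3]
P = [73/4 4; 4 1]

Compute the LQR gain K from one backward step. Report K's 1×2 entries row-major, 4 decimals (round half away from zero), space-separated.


1.2857 -0.8571

BᵀP = [-2.2500 0.0000]
S = R + BᵀPB = [3] + [2.2500] = [5.2500]
BᵀPA = [6.7500 -4.5000]
K = S⁻¹·BᵀPA = [1.2857 -0.8571]
A−BK = [-1.7143 1.1429; -4.6429 7.4286]
AᵀP(A−BK) = [143.8214 -145.7143; -145.7143 149.1429]
P' = Q + AᵀP(A−BK) = [146.3214 -144.2143; -144.2143 150.1429]
tr(P') = 296.4643


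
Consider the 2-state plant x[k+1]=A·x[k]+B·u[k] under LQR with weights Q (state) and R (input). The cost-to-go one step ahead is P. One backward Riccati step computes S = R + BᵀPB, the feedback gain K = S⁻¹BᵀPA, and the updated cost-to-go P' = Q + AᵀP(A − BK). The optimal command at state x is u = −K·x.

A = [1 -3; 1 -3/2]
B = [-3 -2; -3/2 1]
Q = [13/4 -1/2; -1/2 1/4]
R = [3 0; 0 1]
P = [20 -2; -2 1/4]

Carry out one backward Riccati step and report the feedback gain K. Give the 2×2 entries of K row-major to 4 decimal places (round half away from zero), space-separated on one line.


BᵀP = [-57.0000 5.6250; -42.0000 4.2500]
S = R + BᵀPB = [3 0; 0 1] + [162.5625 119.6250; 119.6250 88.2500] = [165.5625 119.6250; 119.6250 89.2500]
BᵀPA = [-51.3750 162.5625; -37.7500 119.6250]
K = S⁻¹·BᵀPA = [-0.1488 0.4258; -0.2236 0.7696]
A−BK = [0.1066 -0.1834; 1.0004 -1.6309]
AᵀP(A−BK) = [0.1673 -0.4463; -0.4463 1.2774]
P' = Q + AᵀP(A−BK) = [3.4173 -0.9463; -0.9463 1.5274]
tr(P') = 4.9447

-0.1488 0.4258 -0.2236 0.7696


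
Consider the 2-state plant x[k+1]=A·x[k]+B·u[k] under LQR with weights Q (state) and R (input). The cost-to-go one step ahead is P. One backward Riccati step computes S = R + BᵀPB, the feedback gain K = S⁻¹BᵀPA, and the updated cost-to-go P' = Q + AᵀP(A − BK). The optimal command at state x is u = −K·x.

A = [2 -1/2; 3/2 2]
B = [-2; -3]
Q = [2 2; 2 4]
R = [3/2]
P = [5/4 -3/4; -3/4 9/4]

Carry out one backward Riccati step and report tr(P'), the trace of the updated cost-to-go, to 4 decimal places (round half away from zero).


BᵀP = [-0.2500 -5.2500]
S = R + BᵀPB = [3/2] + [16.2500] = [17.7500]
BᵀPA = [-8.3750 -10.3750]
K = S⁻¹·BᵀPA = [-0.4718 -0.5845]
A−BK = [1.0563 -1.6690; 0.0845 0.2465]
AᵀP(A−BK) = [1.6109 -1.8327; -1.8327 4.7482]
P' = Q + AᵀP(A−BK) = [3.6109 0.1673; 0.1673 8.7482]
tr(P') = 12.3592

12.3592


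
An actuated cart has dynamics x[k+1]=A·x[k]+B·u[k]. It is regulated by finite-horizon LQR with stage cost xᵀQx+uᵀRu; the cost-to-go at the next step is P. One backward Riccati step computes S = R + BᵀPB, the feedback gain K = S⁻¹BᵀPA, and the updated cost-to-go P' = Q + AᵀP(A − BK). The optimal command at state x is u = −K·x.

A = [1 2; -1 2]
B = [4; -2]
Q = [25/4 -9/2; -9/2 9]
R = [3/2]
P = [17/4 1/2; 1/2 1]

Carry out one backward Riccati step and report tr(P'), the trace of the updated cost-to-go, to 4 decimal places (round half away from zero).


BᵀP = [16.0000 0.0000]
S = R + BᵀPB = [3/2] + [64.0000] = [65.5000]
BᵀPA = [16.0000 32.0000]
K = S⁻¹·BᵀPA = [0.2443 0.4885]
A−BK = [0.0229 0.0458; -0.5115 2.9771]
AᵀP(A−BK) = [0.3416 -1.3168; -1.3168 9.3664]
P' = Q + AᵀP(A−BK) = [6.5916 -5.8168; -5.8168 18.3664]
tr(P') = 24.9580

24.9580


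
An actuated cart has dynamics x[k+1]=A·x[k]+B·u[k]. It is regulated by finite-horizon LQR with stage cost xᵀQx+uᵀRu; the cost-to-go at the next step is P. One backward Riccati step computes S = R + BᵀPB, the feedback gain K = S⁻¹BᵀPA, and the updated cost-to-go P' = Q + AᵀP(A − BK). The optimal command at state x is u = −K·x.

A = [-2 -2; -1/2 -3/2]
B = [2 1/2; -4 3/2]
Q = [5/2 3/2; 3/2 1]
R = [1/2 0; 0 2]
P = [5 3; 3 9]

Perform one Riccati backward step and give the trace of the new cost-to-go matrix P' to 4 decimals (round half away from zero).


BᵀP = [-2.0000 -30.0000; 7.0000 15.0000]
S = R + BᵀPB = [1/2 0; 0 2] + [116.0000 -46.0000; -46.0000 26.0000] = [116.5000 -46.0000; -46.0000 28.0000]
BᵀPA = [19.0000 49.0000; -21.5000 -36.5000]
K = S⁻¹·BᵀPA = [-0.3988 -0.2679; -1.4230 -1.7437]
A−BK = [-0.4909 -0.5924; 0.0394 0.0440]
AᵀP(A−BK) = [5.2324 6.3509; 6.3509 7.7324]
P' = Q + AᵀP(A−BK) = [7.7324 7.8509; 7.8509 8.7324]
tr(P') = 16.4649

16.4649


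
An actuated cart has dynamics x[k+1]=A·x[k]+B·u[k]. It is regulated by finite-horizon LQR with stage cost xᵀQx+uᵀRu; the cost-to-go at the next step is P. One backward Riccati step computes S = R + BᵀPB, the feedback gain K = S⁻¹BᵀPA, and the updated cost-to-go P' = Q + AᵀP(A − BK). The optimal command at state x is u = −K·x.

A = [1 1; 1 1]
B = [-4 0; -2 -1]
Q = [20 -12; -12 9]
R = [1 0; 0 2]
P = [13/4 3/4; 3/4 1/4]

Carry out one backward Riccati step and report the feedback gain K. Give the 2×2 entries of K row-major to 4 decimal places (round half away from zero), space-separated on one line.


-0.2716 -0.2716 -0.0220 -0.0220

BᵀP = [-14.5000 -3.5000; -0.7500 -0.2500]
S = R + BᵀPB = [1 0; 0 2] + [65.0000 3.5000; 3.5000 0.2500] = [66.0000 3.5000; 3.5000 2.2500]
BᵀPA = [-18.0000 -18.0000; -1.0000 -1.0000]
K = S⁻¹·BᵀPA = [-0.2716 -0.2716; -0.0220 -0.0220]
A−BK = [-0.0862 -0.0862; 0.4349 0.4349]
AᵀP(A−BK) = [0.0899 0.0899; 0.0899 0.0899]
P' = Q + AᵀP(A−BK) = [20.0899 -11.9101; -11.9101 9.0899]
tr(P') = 29.1798


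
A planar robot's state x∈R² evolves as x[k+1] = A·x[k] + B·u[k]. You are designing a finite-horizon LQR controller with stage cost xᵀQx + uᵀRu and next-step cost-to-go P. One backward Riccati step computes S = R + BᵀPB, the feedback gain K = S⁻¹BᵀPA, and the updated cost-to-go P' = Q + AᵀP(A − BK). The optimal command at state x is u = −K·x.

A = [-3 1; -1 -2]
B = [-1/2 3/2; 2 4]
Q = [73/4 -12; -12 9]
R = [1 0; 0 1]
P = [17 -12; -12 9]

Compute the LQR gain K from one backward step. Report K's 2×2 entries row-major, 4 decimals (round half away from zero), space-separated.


BᵀP = [-32.5000 24.0000; -22.5000 18.0000]
S = R + BᵀPB = [1 0; 0 1] + [64.2500 47.2500; 47.2500 38.2500] = [65.2500 47.2500; 47.2500 39.2500]
BᵀPA = [73.5000 -80.5000; 49.5000 -58.5000]
K = S⁻¹·BᵀPA = [1.6621 -1.2040; -0.7397 -0.0411]
A−BK = [-1.0594 0.4597; -1.3653 0.5723]
AᵀP(A−BK) = [4.4521 -2.4749; -2.4749 1.6773]
P' = Q + AᵀP(A−BK) = [22.7021 -14.4749; -14.4749 10.6773]
tr(P') = 33.3794

1.6621 -1.2040 -0.7397 -0.0411


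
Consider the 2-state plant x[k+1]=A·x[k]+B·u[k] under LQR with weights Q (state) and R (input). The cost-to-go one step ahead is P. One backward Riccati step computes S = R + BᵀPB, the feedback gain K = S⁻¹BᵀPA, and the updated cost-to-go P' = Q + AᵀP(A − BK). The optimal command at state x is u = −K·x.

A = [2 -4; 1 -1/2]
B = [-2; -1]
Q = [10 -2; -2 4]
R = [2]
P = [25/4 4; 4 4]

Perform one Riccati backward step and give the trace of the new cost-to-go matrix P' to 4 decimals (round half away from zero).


BᵀP = [-16.5000 -12.0000]
S = R + BᵀPB = [2] + [45.0000] = [47.0000]
BᵀPA = [-45.0000 72.0000]
K = S⁻¹·BᵀPA = [-0.9574 1.5319]
A−BK = [0.0851 -0.9362; 0.0426 1.0319]
AᵀP(A−BK) = [1.9149 -3.0638; -3.0638 6.7021]
P' = Q + AᵀP(A−BK) = [11.9149 -5.0638; -5.0638 10.7021]
tr(P') = 22.6170

22.6170
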